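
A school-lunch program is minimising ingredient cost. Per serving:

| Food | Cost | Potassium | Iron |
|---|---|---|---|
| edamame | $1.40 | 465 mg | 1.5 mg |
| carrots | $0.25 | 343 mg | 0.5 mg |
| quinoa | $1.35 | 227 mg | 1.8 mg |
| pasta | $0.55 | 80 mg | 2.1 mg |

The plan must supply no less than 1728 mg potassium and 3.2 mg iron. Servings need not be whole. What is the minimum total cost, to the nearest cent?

$1.43

Minimising a linear cost over {potassium ≥ 1728, iron ≥ 3.2, servings ≥ 0} — the optimum is at a vertex, using one or two foods.
edamame only: max(1728/465, 3.2/1.5) = 3.716 servings → $5.20.
carrots only: max(1728/343, 3.2/0.5) = 6.4 servings → $1.60.
quinoa only: max(1728/227, 3.2/1.8) = 7.612 servings → $10.28.
pasta only: max(1728/80, 3.2/2.1) = 21.6 servings → $11.88.
edamame + carrots with both tight: 0.8284 servings and 3.915 servings → $2.14.
edamame + quinoa with both targets exact would need a negative amount; discard.
edamame + pasta with both targets exact would need a negative amount; discard.
carrots + quinoa with both tight: 4.731 servings and 0.4636 servings → $1.81.
carrots + pasta with both tight: 4.958 servings and 0.3434 servings → $1.43.
quinoa + pasta: the both-tight solution has a negative serving — not a feasible corner.
The minimum over all feasible corners is $1.43.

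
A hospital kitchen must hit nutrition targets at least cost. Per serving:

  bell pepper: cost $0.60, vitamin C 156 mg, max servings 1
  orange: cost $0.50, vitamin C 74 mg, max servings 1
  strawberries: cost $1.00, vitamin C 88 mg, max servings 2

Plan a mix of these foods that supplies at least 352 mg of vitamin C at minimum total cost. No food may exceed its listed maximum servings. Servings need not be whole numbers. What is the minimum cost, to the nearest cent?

Cost per mg of vitamin C: bell pepper $0.0038, orange $0.0068, strawberries $0.0114.
Take 1 serving of bell pepper: +156.0 mg vitamin C for $0.60 (total $0.60, still need 196.0 mg).
Take 1 serving of orange: +74.0 mg vitamin C for $0.50 (total $1.10, still need 122.0 mg).
Take 1.386 servings of strawberries: +122.0 mg vitamin C for $1.39 (total $2.49, still need 0.0 mg).
Greedy by cheapest-per-mg is optimal for a single linear constraint, so the minimum cost is $2.49.

$2.49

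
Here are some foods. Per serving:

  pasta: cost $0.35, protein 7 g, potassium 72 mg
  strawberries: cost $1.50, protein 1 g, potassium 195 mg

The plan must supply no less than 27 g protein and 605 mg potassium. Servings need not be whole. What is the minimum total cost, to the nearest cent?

An LP optimum is at a vertex; with two nutrient constraints at most two foods are used. Check each candidate.
pasta only: max(27/7, 605/72) = 8.403 servings → $2.94.
strawberries only: max(27/1, 605/195) = 27 servings → $40.50.
pasta + strawberries with both tight: 3.604 servings and 1.772 servings → $3.92.
The minimum over all feasible corners is $2.94.

$2.94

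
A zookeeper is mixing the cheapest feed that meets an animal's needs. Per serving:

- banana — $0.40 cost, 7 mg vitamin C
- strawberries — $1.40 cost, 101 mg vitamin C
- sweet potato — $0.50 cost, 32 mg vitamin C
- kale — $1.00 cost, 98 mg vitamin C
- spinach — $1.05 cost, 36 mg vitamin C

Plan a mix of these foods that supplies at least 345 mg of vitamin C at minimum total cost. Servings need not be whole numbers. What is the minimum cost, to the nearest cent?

$3.52

Cost per mg of vitamin C: kale $0.0102, strawberries $0.0139, sweet potato $0.0156, spinach $0.0292, banana $0.0571.
With no serving limits, use only kale: 345 mg / 98 mg = 3.52 servings × $1.00 = $3.52.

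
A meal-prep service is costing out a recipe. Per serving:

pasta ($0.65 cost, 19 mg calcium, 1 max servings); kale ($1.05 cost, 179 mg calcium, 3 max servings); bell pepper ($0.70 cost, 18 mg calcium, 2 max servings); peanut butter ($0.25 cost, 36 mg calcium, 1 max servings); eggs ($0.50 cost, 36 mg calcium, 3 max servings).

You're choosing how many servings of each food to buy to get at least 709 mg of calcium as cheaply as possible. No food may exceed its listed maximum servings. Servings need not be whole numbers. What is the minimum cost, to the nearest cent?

Cost per mg of calcium: kale $0.0059, peanut butter $0.0069, eggs $0.0139, pasta $0.0342, bell pepper $0.0389.
Take 3 servings of kale: +537.0 mg calcium for $3.15 (total $3.15, still need 172.0 mg).
Take 1 serving of peanut butter: +36.0 mg calcium for $0.25 (total $3.40, still need 136.0 mg).
Take 3 servings of eggs: +108.0 mg calcium for $1.50 (total $4.90, still need 28.0 mg).
Take 1 serving of pasta: +19.0 mg calcium for $0.65 (total $5.55, still need 9.0 mg).
Take 0.5 servings of bell pepper: +9.0 mg calcium for $0.35 (total $5.90, still need 0.0 mg).
Greedy by cheapest-per-mg is optimal for a single linear constraint, so the minimum cost is $5.90.

$5.90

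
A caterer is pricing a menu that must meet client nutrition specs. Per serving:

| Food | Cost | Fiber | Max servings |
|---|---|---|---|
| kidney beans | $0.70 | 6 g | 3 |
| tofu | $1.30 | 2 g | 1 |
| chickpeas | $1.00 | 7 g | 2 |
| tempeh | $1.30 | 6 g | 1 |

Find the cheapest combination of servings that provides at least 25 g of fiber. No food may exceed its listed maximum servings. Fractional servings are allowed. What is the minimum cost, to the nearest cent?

$3.10

Cost per g of fiber: kidney beans $0.1167, chickpeas $0.1429, tempeh $0.2167, tofu $0.6500.
Take 3 servings of kidney beans: +18.0 g fiber for $2.10 (total $2.10, still need 7.0 g).
Take 1 serving of chickpeas: +7.0 g fiber for $1.00 (total $3.10, still need 0.0 g).
Filling from the cheapest source first is optimal under one linear minimum: $3.10.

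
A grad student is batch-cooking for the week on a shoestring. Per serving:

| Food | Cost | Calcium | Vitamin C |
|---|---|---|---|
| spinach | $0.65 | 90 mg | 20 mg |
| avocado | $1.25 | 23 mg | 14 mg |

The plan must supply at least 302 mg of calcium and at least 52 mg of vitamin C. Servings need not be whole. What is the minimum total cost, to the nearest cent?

$2.18

Compare the cost at each extreme point of the feasible region.
spinach only: max(302/90, 52/20) = 3.356 servings → $2.18.
avocado only: max(302/23, 52/14) = 13.13 servings → $16.41.
spinach + avocado with both targets exact would need a negative amount; discard.
So the least-cost plan costs $2.18.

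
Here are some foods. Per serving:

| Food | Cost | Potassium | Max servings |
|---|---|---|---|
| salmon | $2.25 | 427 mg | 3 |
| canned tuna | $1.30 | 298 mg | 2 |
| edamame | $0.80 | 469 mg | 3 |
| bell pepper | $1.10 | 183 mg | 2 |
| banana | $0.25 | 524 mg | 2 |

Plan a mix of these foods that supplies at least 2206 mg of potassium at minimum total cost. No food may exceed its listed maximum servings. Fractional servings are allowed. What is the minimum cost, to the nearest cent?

$2.48

Cost per mg of potassium: banana $0.0005, edamame $0.0017, canned tuna $0.0044, salmon $0.0053, bell pepper $0.0060.
Take 2 servings of banana: +1048.0 mg potassium for $0.50 (total $0.50, still need 1158.0 mg).
Take 2.469 servings of edamame: +1158.0 mg potassium for $1.98 (total $2.48, still need 0.0 mg).
Greedy by cheapest-per-mg is optimal for a single linear constraint, so the minimum cost is $2.48.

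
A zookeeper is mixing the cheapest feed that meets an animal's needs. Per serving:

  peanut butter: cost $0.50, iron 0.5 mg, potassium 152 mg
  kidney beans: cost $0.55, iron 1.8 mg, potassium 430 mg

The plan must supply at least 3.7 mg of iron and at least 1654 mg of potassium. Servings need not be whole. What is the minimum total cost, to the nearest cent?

$2.12

Compare the cost at each extreme point of the feasible region.
peanut butter only: max(3.7/0.5, 1654/152) = 10.88 servings → $5.44.
kidney beans only: max(3.7/1.8, 1654/430) = 3.847 servings → $2.12.
peanut butter + kidney beans: intersection lies outside the first quadrant.
So the least-cost plan costs $2.12.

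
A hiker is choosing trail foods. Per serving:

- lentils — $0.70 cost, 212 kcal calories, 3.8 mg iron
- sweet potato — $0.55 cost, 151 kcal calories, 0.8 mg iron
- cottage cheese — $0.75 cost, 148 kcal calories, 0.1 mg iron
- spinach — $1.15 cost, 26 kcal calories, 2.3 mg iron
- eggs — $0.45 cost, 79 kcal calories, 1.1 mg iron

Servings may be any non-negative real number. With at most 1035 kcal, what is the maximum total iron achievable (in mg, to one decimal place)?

Iron per kcal: spinach 0.08846, lentils 0.01792, eggs 0.01392, sweet potato 0.005298, cottage cheese 0.0006757.
With no serving limits, spend the whole calories allowance on spinach: 1035 kcal / 26 kcal × 2.3 mg = 91.6 mg.

91.6 mg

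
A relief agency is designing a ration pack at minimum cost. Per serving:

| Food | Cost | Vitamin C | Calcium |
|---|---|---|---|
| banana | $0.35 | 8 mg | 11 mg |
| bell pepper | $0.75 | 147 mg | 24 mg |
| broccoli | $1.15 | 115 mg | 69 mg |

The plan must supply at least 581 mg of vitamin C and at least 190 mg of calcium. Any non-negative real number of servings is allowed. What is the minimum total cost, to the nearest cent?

$4.03

banana only: max(581/8, 190/11) = 72.62 servings → $25.42.
bell pepper only: max(581/147, 190/24) = 7.917 servings → $5.94.
broccoli only: max(581/115, 190/69) = 5.052 servings → $5.81.
banana + bell pepper with both tight: 9.815 servings and 3.418 servings → $6.00.
banana + broccoli: intersection lies outside the first quadrant.
bell pepper + broccoli with both tight: 2.47 servings and 1.894 servings → $4.03.
So the least-cost plan costs $4.03.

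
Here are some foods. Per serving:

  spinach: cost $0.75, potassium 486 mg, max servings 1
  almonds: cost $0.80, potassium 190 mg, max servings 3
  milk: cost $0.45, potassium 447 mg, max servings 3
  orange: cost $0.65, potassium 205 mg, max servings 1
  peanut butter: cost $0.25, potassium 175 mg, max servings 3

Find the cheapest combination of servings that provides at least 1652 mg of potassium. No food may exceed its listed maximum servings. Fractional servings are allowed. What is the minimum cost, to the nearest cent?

$1.79

Cost per mg of potassium: milk $0.0010, peanut butter $0.0014, spinach $0.0015, orange $0.0032, almonds $0.0042.
Take 3 servings of milk: +1341.0 mg potassium for $1.35 (total $1.35, still need 311.0 mg).
Take 1.777 servings of peanut butter: +311.0 mg potassium for $0.44 (total $1.79, still need 0.0 mg).
Greedy by cheapest-per-mg is optimal for a single linear constraint, so the minimum cost is $1.79.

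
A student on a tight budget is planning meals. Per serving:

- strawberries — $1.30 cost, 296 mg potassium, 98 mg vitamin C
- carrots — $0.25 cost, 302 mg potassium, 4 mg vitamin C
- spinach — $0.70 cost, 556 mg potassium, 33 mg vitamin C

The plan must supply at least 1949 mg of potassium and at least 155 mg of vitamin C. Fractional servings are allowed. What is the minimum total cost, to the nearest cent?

$2.91

Compare the cost at each extreme point of the feasible region.
strawberries only: max(1949/296, 155/98) = 6.584 servings → $8.56.
carrots only: max(1949/302, 155/4) = 38.75 servings → $9.69.
spinach only: max(1949/556, 155/33) = 4.697 servings → $3.29.
strawberries + carrots with both tight: 1.373 servings and 5.108 servings → $3.06.
strawberries + spinach with both tight: 0.4889 servings and 3.245 servings → $2.91.
carrots + spinach: intersection lies outside the first quadrant.
Cheapest feasible corner: $2.91.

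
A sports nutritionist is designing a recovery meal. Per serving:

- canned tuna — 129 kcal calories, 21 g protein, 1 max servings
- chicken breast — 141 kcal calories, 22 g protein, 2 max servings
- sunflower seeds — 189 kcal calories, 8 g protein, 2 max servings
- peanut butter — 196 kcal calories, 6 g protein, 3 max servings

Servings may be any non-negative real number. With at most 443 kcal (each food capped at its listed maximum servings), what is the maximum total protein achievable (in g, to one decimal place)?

66.4 g

Protein per kcal: canned tuna 0.1628, chicken breast 0.156, sunflower seeds 0.04233, peanut butter 0.03061.
Take 1 serving of canned tuna: uses 129 kcal, +21.0 g protein (running total 21.0 g).
Take 2 servings of chicken breast: uses 282 kcal, +44.0 g protein (running total 65.0 g).
Take 0.1693 servings of sunflower seeds: uses 32 kcal, +1.4 g protein (running total 66.4 g).
Greedy by best ratio exhausts the calories allowance optimally: 66.4 g.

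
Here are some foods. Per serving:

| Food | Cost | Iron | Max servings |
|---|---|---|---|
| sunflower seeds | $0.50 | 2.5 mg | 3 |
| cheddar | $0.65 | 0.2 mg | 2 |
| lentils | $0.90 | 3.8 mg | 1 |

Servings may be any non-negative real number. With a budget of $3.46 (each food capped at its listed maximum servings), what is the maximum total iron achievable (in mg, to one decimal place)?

Iron per dollar: sunflower seeds 5, lentils 4.222, cheddar 0.3077.
Take 3 servings of sunflower seeds: spends $1.50, +7.5 mg iron (running total 7.5 mg).
Take 1 serving of lentils: spends $0.90, +3.8 mg iron (running total 11.3 mg).
Take 1.631 servings of cheddar: spends $1.06, +0.3 mg iron (running total 11.6 mg).
Greedy by best ratio exhausts the cost allowance optimally: 11.6 mg.

11.6 mg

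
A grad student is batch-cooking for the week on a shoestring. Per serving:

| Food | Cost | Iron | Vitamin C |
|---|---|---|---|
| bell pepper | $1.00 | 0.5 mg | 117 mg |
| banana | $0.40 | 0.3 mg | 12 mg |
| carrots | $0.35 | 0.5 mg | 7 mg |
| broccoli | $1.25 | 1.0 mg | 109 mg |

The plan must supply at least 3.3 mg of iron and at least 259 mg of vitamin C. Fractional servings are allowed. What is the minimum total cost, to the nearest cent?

$3.54

Minimising a linear cost over {iron ≥ 3.3, vitamin C ≥ 259, servings ≥ 0} — the optimum is at a vertex, using one or two foods.
bell pepper only: max(3.3/0.5, 259/117) = 6.6 servings → $6.60.
banana only: max(3.3/0.3, 259/12) = 21.58 servings → $8.63.
carrots only: max(3.3/0.5, 259/7) = 37 servings → $12.95.
broccoli only: max(3.3/1.0, 259/109) = 3.3 servings → $4.12.
bell pepper + banana with both tight: 1.309 servings and 8.818 servings → $4.84.
bell pepper + carrots with both tight: 1.935 servings and 4.665 servings → $3.57.
bell pepper + broccoli: the both-tight solution has a negative serving — not a feasible corner.
banana + carrots: the both-tight solution has a negative serving — not a feasible corner.
banana + broccoli with both tight: 4.865 servings and 1.841 servings → $4.25.
carrots + broccoli with both tight: 2.12 servings and 2.24 servings → $3.54.
The minimum over all feasible corners is $3.54.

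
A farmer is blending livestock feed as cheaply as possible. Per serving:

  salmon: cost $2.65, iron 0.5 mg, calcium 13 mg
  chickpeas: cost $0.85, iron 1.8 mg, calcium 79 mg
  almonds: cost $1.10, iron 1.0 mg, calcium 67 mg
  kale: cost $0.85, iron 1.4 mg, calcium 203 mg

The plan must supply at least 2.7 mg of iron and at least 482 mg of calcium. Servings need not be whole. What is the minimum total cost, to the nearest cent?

$2.02

At the optimum either one food covers both requirements or two foods hit both targets exactly; no other combination can be cheaper.
salmon only: max(2.7/0.5, 482/13) = 37.08 servings → $98.25.
chickpeas only: max(2.7/1.8, 482/79) = 6.101 servings → $5.19.
almonds only: max(2.7/1.0, 482/67) = 7.194 servings → $7.91.
kale only: max(2.7/1.4, 482/203) = 2.374 servings → $2.02.
salmon + chickpeas with both targets exact would need a negative amount; discard.
salmon + almonds: intersection lies outside the first quadrant.
salmon + kale: the both-tight solution has a negative serving — not a feasible corner.
chickpeas + almonds: the both-tight solution has a negative serving — not a feasible corner.
chickpeas + kale with both targets exact would need a negative amount; discard.
almonds + kale: the both-tight solution has a negative serving — not a feasible corner.
The minimum over all feasible corners is $2.02.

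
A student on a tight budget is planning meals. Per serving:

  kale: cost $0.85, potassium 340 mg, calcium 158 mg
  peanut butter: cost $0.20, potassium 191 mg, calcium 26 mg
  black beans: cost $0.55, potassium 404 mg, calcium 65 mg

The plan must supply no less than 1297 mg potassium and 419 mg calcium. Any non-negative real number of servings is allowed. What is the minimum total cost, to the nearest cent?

Check every corner: each single food scaled to meet both minima, and each pair solved so both constraints bind.
kale only: max(1297/340, 419/158) = 3.815 servings → $3.24.
peanut butter only: max(1297/191, 419/26) = 16.12 servings → $3.22.
black beans only: max(1297/404, 419/65) = 6.446 servings → $3.55.
kale + peanut butter with both tight: 2.17 servings and 2.927 servings → $2.43.
kale + black beans with both tight: 2.036 servings and 1.497 servings → $2.55.
peanut butter + black beans: the both-tight solution has a negative serving — not a feasible corner.
The minimum over all feasible corners is $2.43.

$2.43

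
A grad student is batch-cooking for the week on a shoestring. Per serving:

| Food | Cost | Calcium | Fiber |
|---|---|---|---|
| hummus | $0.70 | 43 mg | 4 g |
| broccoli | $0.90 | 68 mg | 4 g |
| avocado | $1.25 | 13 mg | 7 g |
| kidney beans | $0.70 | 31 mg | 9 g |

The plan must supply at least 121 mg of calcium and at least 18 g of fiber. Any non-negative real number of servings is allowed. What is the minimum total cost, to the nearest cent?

Compare the cost at each extreme point of the feasible region.
hummus only: max(121/43, 18/4) = 4.5 servings → $3.15.
broccoli only: max(121/68, 18/4) = 4.5 servings → $4.05.
avocado only: max(121/13, 18/7) = 9.308 servings → $11.63.
kidney beans only: max(121/31, 18/9) = 3.903 servings → $2.73.
hummus + broccoli: the both-tight solution has a negative serving — not a feasible corner.
hummus + avocado with both tight: 2.462 servings and 1.165 servings → $3.18.
hummus + kidney beans with both tight: 2.019 servings and 1.103 servings → $2.19.
broccoli + avocado with both tight: 1.446 servings and 1.745 servings → $3.48.
broccoli + kidney beans with both tight: 1.088 servings and 1.516 servings → $2.04.
avocado + kidney beans with both targets exact would need a negative amount; discard.
The minimum over all feasible corners is $2.04.

$2.04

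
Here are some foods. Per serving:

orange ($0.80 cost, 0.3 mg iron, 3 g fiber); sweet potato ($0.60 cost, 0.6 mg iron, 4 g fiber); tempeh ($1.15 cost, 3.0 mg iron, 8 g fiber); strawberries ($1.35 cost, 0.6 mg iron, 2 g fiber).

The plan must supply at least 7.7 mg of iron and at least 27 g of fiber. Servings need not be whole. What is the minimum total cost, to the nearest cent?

A basic optimal solution has at most two foods positive. Try each food alone and each pair with both targets met exactly.
orange only: max(7.7/0.3, 27/3) = 25.67 servings → $20.53.
sweet potato only: max(7.7/0.6, 27/4) = 12.83 servings → $7.70.
tempeh only: max(7.7/3.0, 27/8) = 3.375 servings → $3.88.
strawberries only: max(7.7/0.6, 27/2) = 13.5 servings → $18.23.
orange + sweet potato: intersection lies outside the first quadrant.
orange + tempeh with both tight: 2.939 servings and 2.273 servings → $4.97.
orange + strawberries with both tight: 0.6667 servings and 12.5 servings → $17.41.
sweet potato + tempeh with both tight: 2.694 servings and 2.028 servings → $3.95.
sweet potato + strawberries with both tight: 0.6667 servings and 12.17 servings → $16.82.
tempeh + strawberries: the both-tight solution has a negative serving — not a feasible corner.
The minimum over all feasible corners is $3.88.

$3.88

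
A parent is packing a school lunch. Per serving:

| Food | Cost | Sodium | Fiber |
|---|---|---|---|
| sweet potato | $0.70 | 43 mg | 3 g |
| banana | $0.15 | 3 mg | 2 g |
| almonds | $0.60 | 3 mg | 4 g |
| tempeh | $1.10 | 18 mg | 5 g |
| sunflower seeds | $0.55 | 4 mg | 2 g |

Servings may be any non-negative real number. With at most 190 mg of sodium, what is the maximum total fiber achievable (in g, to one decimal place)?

Fiber per mg sodium: almonds 1.333, banana 0.6667, sunflower seeds 0.5, tempeh 0.2778, sweet potato 0.06977.
With no serving limits, spend the whole sodium allowance on almonds: 190 mg / 3 mg × 4 g = 253.3 g.

253.3 g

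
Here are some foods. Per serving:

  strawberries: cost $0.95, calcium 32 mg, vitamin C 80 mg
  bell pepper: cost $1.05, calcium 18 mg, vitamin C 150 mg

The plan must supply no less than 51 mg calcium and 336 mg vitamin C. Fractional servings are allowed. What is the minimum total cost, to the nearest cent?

$2.54

Minimising a linear cost over {calcium ≥ 51, vitamin C ≥ 336, servings ≥ 0} — the optimum is at a vertex, using one or two foods.
strawberries only: max(51/32, 336/80) = 4.2 servings → $3.99.
bell pepper only: max(51/18, 336/150) = 2.833 servings → $2.98.
strawberries + bell pepper with both tight: 0.4768 servings and 1.986 servings → $2.54.
So the least-cost plan costs $2.54.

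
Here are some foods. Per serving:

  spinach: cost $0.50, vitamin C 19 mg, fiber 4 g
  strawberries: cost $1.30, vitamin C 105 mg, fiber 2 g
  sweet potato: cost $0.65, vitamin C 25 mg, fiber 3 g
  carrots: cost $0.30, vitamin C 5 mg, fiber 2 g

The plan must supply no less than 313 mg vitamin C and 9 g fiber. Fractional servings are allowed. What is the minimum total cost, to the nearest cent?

spinach only: max(313/19, 9/4) = 16.47 servings → $8.24.
strawberries only: max(313/105, 9/2) = 4.5 servings → $5.85.
sweet potato only: max(313/25, 9/3) = 12.52 servings → $8.14.
carrots only: max(313/5, 9/2) = 62.6 servings → $18.78.
spinach + strawberries with both tight: 0.8351 servings and 2.83 servings → $4.10.
spinach + sweet potato: the both-tight solution has a negative serving — not a feasible corner.
spinach + carrots: intersection lies outside the first quadrant.
strawberries + sweet potato with both tight: 2.694 servings and 1.204 servings → $4.29.
strawberries + carrots with both tight: 2.905 servings and 1.595 servings → $4.25.
sweet potato + carrots with both targets exact would need a negative amount; discard.
So the least-cost plan costs $4.10.

$4.10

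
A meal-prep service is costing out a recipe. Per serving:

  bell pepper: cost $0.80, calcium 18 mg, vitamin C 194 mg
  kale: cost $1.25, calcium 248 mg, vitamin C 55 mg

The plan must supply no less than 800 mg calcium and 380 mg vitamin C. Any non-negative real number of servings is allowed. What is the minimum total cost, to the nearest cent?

$4.79

The cheapest plan sits at a corner of the feasible region — with two constraints it uses at most two foods.
bell pepper only: max(800/18, 380/194) = 44.44 servings → $35.56.
kale only: max(800/248, 380/55) = 6.909 servings → $8.64.
bell pepper + kale with both tight: 1.066 servings and 3.148 servings → $4.79.
So the least-cost plan costs $4.79.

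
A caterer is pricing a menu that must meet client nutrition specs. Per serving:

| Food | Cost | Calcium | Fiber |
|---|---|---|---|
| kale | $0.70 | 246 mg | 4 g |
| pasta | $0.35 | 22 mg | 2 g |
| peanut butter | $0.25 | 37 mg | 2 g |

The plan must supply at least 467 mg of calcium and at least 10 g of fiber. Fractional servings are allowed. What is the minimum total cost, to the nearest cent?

$1.58

At the optimum either one food covers both requirements or two foods hit both targets exactly; no other combination can be cheaper.
kale only: max(467/246, 10/4) = 2.5 servings → $1.75.
pasta only: max(467/22, 10/2) = 21.23 servings → $7.43.
peanut butter only: max(467/37, 10/2) = 12.62 servings → $3.16.
kale + pasta with both tight: 1.767 servings and 1.465 servings → $1.75.
kale + peanut butter with both tight: 1.64 servings and 1.721 servings → $1.58.
pasta + peanut butter with both targets exact would need a negative amount; discard.
The minimum over all feasible corners is $1.58.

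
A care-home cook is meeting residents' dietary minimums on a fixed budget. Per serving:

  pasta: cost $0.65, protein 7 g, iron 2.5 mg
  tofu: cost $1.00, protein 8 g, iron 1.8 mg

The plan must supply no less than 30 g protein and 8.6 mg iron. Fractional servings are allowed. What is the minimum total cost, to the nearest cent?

$2.79

This is a tiny linear program; its minimum lies at a vertex of the feasible set. List the vertices and price them.
pasta only: max(30/7, 8.6/2.5) = 4.286 servings → $2.79.
tofu only: max(30/8, 8.6/1.8) = 4.778 servings → $4.78.
pasta + tofu with both tight: 2 servings and 2 servings → $3.30.
So the least-cost plan costs $2.79.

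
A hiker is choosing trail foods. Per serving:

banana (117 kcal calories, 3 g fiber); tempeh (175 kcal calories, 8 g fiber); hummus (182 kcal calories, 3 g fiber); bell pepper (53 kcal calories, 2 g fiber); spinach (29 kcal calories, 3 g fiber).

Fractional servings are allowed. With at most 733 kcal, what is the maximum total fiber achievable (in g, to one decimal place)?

75.8 g

Fiber per kcal: spinach 0.1034, tempeh 0.04571, bell pepper 0.03774, banana 0.02564, hummus 0.01648.
With no serving limits, spend the whole calories allowance on spinach: 733 kcal / 29 kcal × 3 g = 75.8 g.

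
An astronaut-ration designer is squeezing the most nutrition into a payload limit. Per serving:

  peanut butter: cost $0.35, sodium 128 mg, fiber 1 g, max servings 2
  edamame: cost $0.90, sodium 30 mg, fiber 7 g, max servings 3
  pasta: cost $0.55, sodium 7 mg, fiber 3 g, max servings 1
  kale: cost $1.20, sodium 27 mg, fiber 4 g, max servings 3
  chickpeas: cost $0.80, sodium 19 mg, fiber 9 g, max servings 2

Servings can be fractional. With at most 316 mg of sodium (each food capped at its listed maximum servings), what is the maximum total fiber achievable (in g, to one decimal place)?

54.8 g

Fiber per mg sodium: chickpeas 0.4737, pasta 0.4286, edamame 0.2333, kale 0.1481, peanut butter 0.007812.
Take 2 servings of chickpeas: uses 38 mg sodium, +18.0 g fiber (running total 18.0 g).
Take 1 serving of pasta: uses 7 mg sodium, +3.0 g fiber (running total 21.0 g).
Take 3 servings of edamame: uses 90 mg sodium, +21.0 g fiber (running total 42.0 g).
Take 3 servings of kale: uses 81 mg sodium, +12.0 g fiber (running total 54.0 g).
Take 0.7812 servings of peanut butter: uses 100 mg sodium, +0.8 g fiber (running total 54.8 g).
Greedy by best ratio exhausts the sodium allowance optimally: 54.8 g.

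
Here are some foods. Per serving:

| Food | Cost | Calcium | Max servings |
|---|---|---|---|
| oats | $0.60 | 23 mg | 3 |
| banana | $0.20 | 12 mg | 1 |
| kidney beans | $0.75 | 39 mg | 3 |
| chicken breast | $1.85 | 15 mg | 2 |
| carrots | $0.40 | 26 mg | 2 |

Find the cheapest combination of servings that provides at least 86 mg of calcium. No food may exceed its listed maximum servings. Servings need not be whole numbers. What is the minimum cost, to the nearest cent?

$1.42

Cost per mg of calcium: carrots $0.0154, banana $0.0167, kidney beans $0.0192, oats $0.0261, chicken breast $0.1233.
Take 2 servings of carrots: +52.0 mg calcium for $0.80 (total $0.80, still need 34.0 mg).
Take 1 serving of banana: +12.0 mg calcium for $0.20 (total $1.00, still need 22.0 mg).
Take 0.5641 servings of kidney beans: +22.0 mg calcium for $0.42 (total $1.42, still need 0.0 mg).
Greedy by cheapest-per-mg is optimal for a single linear constraint, so the minimum cost is $1.42.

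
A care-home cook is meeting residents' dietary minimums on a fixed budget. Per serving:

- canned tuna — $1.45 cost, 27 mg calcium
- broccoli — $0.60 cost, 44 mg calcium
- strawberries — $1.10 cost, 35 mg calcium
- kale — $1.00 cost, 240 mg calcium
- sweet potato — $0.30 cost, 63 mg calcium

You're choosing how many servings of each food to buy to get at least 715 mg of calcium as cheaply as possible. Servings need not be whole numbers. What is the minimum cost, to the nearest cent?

$2.98

Cost per mg of calcium: kale $0.0042, sweet potato $0.0048, broccoli $0.0136, strawberries $0.0314, canned tuna $0.0537.
With no serving limits, use only kale: 715 mg / 240 mg = 2.979 servings × $1.00 = $2.98.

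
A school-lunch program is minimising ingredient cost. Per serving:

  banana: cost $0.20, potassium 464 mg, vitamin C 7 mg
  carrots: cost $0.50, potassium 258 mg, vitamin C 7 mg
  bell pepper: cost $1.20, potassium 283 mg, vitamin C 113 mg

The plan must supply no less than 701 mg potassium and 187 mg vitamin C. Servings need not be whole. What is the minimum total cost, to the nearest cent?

$2.05

Minimising a linear cost over {potassium ≥ 701, vitamin C ≥ 187, servings ≥ 0} — the optimum is at a vertex, using one or two foods.
banana only: max(701/464, 187/7) = 26.71 servings → $5.34.
carrots only: max(701/258, 187/7) = 26.71 servings → $13.36.
bell pepper only: max(701/283, 187/113) = 2.477 servings → $2.97.
banana + carrots with both targets exact would need a negative amount; discard.
banana + bell pepper with both tight: 0.5211 servings and 1.623 servings → $2.05.
carrots + bell pepper with both tight: 0.9676 servings and 1.595 servings → $2.40.
The minimum over all feasible corners is $2.05.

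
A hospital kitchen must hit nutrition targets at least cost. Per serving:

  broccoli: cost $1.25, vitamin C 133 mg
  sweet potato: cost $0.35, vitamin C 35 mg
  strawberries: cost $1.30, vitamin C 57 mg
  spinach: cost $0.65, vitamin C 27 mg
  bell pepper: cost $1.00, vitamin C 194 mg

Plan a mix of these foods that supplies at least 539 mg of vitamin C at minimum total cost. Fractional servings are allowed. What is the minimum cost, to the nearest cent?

Cost per mg of vitamin C: bell pepper $0.0052, broccoli $0.0094, sweet potato $0.0100, strawberries $0.0228, spinach $0.0241.
With no serving limits, use only bell pepper: 539 mg / 194 mg = 2.778 servings × $1.00 = $2.78.

$2.78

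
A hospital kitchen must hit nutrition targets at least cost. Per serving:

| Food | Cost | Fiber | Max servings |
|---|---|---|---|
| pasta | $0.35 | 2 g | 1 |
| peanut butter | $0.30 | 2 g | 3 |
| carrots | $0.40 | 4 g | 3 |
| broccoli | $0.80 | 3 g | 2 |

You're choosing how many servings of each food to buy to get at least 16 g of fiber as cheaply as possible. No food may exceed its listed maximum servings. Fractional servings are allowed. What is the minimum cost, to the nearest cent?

Cost per g of fiber: carrots $0.1000, peanut butter $0.1500, pasta $0.1750, broccoli $0.2667.
Take 3 servings of carrots: +12.0 g fiber for $1.20 (total $1.20, still need 4.0 g).
Take 2 servings of peanut butter: +4.0 g fiber for $0.60 (total $1.80, still need 0.0 g).
Filling from the cheapest source first is optimal under one linear minimum: $1.80.

$1.80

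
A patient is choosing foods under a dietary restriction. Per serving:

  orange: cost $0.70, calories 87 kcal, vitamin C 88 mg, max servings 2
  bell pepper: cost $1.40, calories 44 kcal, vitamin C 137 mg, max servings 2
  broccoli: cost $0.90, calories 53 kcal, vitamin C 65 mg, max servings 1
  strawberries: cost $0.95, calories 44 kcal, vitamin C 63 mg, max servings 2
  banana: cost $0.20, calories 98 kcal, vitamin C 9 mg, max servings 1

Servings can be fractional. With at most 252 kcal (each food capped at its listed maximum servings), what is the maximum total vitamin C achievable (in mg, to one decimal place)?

Vitamin C per kcal: bell pepper 3.114, strawberries 1.432, broccoli 1.226, orange 1.011, banana 0.09184.
Take 2 servings of bell pepper: uses 88 kcal, +274.0 mg vitamin C (running total 274.0 mg).
Take 2 servings of strawberries: uses 88 kcal, +126.0 mg vitamin C (running total 400.0 mg).
Take 1 serving of broccoli: uses 53 kcal, +65.0 mg vitamin C (running total 465.0 mg).
Take 0.2644 servings of orange: uses 23 kcal, +23.3 mg vitamin C (running total 488.3 mg).
Filling greedily by vitamin C-per-kcal is optimal for one linear limit, giving 488.3 mg.

488.3 mg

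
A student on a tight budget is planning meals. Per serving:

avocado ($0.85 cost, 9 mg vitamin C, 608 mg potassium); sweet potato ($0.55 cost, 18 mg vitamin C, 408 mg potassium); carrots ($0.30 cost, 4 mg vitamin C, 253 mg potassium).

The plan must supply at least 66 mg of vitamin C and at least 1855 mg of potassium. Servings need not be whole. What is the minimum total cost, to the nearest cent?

$2.41

avocado only: max(66/9, 1855/608) = 7.333 servings → $6.23.
sweet potato only: max(66/18, 1855/408) = 4.547 servings → $2.50.
carrots only: max(66/4, 1855/253) = 16.5 servings → $4.95.
avocado + sweet potato with both tight: 0.8886 servings and 3.222 servings → $2.53.
avocado + carrots: the both-tight solution has a negative serving — not a feasible corner.
sweet potato + carrots with both tight: 3.175 servings and 2.211 servings → $2.41.
Cheapest feasible corner: $2.41.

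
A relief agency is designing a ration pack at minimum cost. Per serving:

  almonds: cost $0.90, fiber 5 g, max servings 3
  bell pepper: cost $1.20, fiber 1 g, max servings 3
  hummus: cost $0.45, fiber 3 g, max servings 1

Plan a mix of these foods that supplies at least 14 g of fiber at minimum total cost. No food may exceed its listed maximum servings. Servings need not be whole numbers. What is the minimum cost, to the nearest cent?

$2.43

Cost per g of fiber: hummus $0.1500, almonds $0.1800, bell pepper $1.2000.
Take 1 serving of hummus: +3.0 g fiber for $0.45 (total $0.45, still need 11.0 g).
Take 2.2 servings of almonds: +11.0 g fiber for $1.98 (total $2.43, still need 0.0 g).
Filling from the cheapest source first is optimal under one linear minimum: $2.43.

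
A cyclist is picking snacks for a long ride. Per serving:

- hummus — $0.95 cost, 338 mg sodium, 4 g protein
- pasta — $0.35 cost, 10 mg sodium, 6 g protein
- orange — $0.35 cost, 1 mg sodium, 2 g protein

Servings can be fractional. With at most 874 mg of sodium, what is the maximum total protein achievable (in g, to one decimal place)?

Protein per mg sodium: orange 2, pasta 0.6, hummus 0.01183.
With no serving limits, spend the whole sodium allowance on orange: 874 mg / 1 mg × 2 g = 1748.0 g.

1748.0 g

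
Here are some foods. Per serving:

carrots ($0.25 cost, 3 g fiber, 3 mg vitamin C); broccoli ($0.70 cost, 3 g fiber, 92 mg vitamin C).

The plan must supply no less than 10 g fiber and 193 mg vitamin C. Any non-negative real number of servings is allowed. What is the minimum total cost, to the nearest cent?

An LP optimum is at a vertex; with two nutrient constraints at most two foods are used. Check each candidate.
carrots only: max(10/3, 193/3) = 64.33 servings → $16.08.
broccoli only: max(10/3, 193/92) = 3.333 servings → $2.33.
carrots + broccoli with both tight: 1.277 servings and 2.056 servings → $1.76.
So the least-cost plan costs $1.76.

$1.76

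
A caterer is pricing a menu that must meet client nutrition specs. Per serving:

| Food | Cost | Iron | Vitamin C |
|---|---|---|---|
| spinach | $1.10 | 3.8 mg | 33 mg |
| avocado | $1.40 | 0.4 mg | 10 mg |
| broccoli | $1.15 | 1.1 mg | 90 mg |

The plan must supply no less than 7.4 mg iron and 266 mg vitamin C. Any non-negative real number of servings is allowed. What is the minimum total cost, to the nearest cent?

Compare the cost at each extreme point of the feasible region.
spinach only: max(7.4/3.8, 266/33) = 8.061 servings → $8.87.
avocado only: max(7.4/0.4, 266/10) = 26.6 servings → $37.24.
broccoli only: max(7.4/1.1, 266/90) = 6.727 servings → $7.74.
spinach + avocado with both targets exact would need a negative amount; discard.
spinach + broccoli with both tight: 1.221 servings and 2.508 servings → $4.23.
avocado + broccoli with both tight: 14.94 servings and 1.296 servings → $22.40.
So the least-cost plan costs $4.23.

$4.23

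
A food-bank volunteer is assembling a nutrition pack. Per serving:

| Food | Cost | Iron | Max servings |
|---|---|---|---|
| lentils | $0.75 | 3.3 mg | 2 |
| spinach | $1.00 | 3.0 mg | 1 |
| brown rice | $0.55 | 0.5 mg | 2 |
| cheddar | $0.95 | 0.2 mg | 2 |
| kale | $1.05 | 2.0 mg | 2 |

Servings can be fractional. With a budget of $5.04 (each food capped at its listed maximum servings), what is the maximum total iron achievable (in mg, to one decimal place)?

Iron per dollar: lentils 4.4, spinach 3, kale 1.905, brown rice 0.9091, cheddar 0.2105.
Take 2 servings of lentils: spends $1.50, +6.6 mg iron (running total 6.6 mg).
Take 1 serving of spinach: spends $1.00, +3.0 mg iron (running total 9.6 mg).
Take 2 servings of kale: spends $2.10, +4.0 mg iron (running total 13.6 mg).
Take 0.8 servings of brown rice: spends $0.44, +0.4 mg iron (running total 14.0 mg).
Greedy by best ratio exhausts the cost allowance optimally: 14.0 mg.

14.0 mg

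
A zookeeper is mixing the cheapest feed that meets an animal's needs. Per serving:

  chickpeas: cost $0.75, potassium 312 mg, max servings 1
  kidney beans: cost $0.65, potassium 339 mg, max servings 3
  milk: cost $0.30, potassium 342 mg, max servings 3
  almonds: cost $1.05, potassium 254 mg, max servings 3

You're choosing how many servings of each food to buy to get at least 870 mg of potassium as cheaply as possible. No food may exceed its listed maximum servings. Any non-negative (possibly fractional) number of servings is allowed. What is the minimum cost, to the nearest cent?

$0.76

Cost per mg of potassium: milk $0.0009, kidney beans $0.0019, chickpeas $0.0024, almonds $0.0041.
Take 2.544 servings of milk: +870.0 mg potassium for $0.76 (total $0.76, still need 0.0 mg).
Greedy by cheapest-per-mg is optimal for a single linear constraint, so the minimum cost is $0.76.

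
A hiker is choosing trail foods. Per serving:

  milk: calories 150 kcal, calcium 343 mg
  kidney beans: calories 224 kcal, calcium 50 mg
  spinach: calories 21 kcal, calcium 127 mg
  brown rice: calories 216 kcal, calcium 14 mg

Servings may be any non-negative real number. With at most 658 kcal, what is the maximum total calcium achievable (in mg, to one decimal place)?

3979.3 mg

Calcium per kcal: spinach 6.048, milk 2.287, kidney beans 0.2232, brown rice 0.06481.
With no serving limits, spend the whole calories allowance on spinach: 658 kcal / 21 kcal × 127 mg = 3979.3 mg.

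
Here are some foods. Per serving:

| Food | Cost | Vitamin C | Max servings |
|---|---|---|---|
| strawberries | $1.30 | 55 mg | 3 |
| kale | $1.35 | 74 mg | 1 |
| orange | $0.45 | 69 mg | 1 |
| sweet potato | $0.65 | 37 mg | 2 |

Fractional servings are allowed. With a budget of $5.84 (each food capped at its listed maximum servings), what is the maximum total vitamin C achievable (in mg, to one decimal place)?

332.9 mg

Vitamin C per dollar: orange 153.3, sweet potato 56.92, kale 54.81, strawberries 42.31.
Take 1 serving of orange: spends $0.45, +69.0 mg vitamin C (running total 69.0 mg).
Take 2 servings of sweet potato: spends $1.30, +74.0 mg vitamin C (running total 143.0 mg).
Take 1 serving of kale: spends $1.35, +74.0 mg vitamin C (running total 217.0 mg).
Take 2.108 servings of strawberries: spends $2.74, +115.9 mg vitamin C (running total 332.9 mg).
Greedy by best ratio exhausts the cost allowance optimally: 332.9 mg.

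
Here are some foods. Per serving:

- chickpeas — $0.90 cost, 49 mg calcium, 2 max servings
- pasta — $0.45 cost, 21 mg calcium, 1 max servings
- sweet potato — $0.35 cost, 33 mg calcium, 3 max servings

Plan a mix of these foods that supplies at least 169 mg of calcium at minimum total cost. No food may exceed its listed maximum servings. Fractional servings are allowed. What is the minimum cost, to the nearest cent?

Cost per mg of calcium: sweet potato $0.0106, chickpeas $0.0184, pasta $0.0214.
Take 3 servings of sweet potato: +99.0 mg calcium for $1.05 (total $1.05, still need 70.0 mg).
Take 1.429 servings of chickpeas: +70.0 mg calcium for $1.29 (total $2.34, still need 0.0 mg).
Greedy by cheapest-per-mg is optimal for a single linear constraint, so the minimum cost is $2.34.

$2.34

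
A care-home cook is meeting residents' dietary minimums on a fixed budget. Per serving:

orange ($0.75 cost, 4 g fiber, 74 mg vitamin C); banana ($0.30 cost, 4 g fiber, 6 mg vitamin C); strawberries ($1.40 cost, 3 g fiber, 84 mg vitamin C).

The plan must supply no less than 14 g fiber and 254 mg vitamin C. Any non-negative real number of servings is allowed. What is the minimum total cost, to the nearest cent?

$2.59

This is a tiny linear program; its minimum lies at a vertex of the feasible set. List the vertices and price them.
orange only: max(14/4, 254/74) = 3.5 servings → $2.62.
banana only: max(14/4, 254/6) = 42.33 servings → $12.70.
strawberries only: max(14/3, 254/84) = 4.667 servings → $6.53.
orange + banana with both tight: 3.426 servings and 0.07353 servings → $2.59.
orange + strawberries with both targets exact would need a negative amount; discard.
banana + strawberries with both tight: 1.302 servings and 2.931 servings → $4.49.
So the least-cost plan costs $2.59.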